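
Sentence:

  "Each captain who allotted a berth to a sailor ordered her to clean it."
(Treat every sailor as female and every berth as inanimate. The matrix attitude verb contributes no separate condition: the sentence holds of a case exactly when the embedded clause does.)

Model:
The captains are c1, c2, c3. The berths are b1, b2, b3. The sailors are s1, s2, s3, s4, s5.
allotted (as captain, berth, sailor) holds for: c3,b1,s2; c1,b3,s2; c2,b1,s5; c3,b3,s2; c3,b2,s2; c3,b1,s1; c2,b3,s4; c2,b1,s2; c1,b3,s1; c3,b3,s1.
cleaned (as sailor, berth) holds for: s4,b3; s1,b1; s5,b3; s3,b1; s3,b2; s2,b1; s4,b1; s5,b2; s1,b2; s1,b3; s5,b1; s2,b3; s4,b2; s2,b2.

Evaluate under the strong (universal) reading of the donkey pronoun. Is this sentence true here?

"her" takes "a sailor" as antecedent and "it" takes "a berth"; both are donkey pronouns co-varying with the restrictor.
Strong reading: for every (c,b,s) with allotted(c,b,s), cleaned(s,b).
Restrictor triples: (c1,b3,s1)→cleaned(s1,b3) ✓  (c1,b3,s2)→cleaned(s2,b3) ✓  (c2,b1,s2)→cleaned(s2,b1) ✓  (c2,b1,s5)→cleaned(s5,b1) ✓  (c2,b3,s4)→cleaned(s4,b3) ✓  (c3,b1,s1)→cleaned(s1,b1) ✓  (c3,b1,s2)→cleaned(s2,b1) ✓  (c3,b2,s2)→cleaned(s2,b2) ✓  (c3,b3,s1)→cleaned(s1,b3) ✓  (c3,b3,s2)→cleaned(s2,b3) ✓
Every restrictor triple satisfies the scope.

True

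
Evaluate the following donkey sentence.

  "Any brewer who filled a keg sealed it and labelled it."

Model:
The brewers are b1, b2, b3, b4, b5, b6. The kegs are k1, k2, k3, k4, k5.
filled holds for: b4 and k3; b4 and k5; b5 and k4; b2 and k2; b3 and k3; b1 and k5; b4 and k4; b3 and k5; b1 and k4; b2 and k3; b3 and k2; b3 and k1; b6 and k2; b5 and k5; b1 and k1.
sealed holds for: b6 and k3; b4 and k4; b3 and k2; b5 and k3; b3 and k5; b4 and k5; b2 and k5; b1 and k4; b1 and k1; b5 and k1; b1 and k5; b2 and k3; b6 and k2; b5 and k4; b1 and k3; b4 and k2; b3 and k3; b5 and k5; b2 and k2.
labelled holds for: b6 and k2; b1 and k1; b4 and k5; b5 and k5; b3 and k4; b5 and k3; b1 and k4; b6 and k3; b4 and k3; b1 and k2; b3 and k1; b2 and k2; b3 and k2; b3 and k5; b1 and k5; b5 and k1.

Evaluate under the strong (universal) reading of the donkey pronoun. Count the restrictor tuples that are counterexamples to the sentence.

"it" takes "a keg" as antecedent — a donkey pronoun bound across the clause boundary.
Strong reading: for every (b,k) with filled(b,k), sealed(b,k) ∧ labelled(b,k).
Restrictor pairs: (b1,k1) ✓  (b1,k4) ✓  (b1,k5) ✓  (b2,k2) ✓  (b2,k3) ✗  (b3,k1) ✗  (b3,k2) ✓  (b3,k3) ✗  (b3,k5) ✓  (b4,k3) ✗  (b4,k4) ✗  (b4,k5) ✓  (b5,k4) ✗  (b5,k5) ✓  (b6,k2) ✓
Counterexamples (restrictor pairs failing the scope): 6.

6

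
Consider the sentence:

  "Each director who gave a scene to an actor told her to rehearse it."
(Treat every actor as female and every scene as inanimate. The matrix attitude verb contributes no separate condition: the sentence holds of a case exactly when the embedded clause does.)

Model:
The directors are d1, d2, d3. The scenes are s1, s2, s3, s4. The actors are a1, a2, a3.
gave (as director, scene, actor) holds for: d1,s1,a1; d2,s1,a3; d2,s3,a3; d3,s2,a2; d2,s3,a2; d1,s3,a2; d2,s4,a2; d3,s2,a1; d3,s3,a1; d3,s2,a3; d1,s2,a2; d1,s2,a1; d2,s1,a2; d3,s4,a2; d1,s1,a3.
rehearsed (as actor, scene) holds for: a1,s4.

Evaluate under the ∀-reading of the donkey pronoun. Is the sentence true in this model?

"her" takes "an actor" as antecedent and "it" takes "a scene"; both are donkey pronouns co-varying with the restrictor.
Strong reading: for every (d,s,a) with gave(d,s,a), rehearsed(a,s).
Restrictor triples: (d1,s1,a1)→rehearsed(a1,s1) ✗  (d1,s1,a3)→rehearsed(a3,s1) ✗  (d1,s2,a1)→rehearsed(a1,s2) ✗  (d1,s2,a2)→rehearsed(a2,s2) ✗  (d1,s3,a2)→rehearsed(a2,s3) ✗  (d2,s1,a2)→rehearsed(a2,s1) ✗  (d2,s1,a3)→rehearsed(a3,s1) ✗  (d2,s3,a2)→rehearsed(a2,s3) ✗  (d2,s3,a3)→rehearsed(a3,s3) ✗  (d2,s4,a2)→rehearsed(a2,s4) ✗  (d3,s2,a1)→rehearsed(a1,s2) ✗  (d3,s2,a2)→rehearsed(a2,s2) ✗  (d3,s2,a3)→rehearsed(a3,s2) ✗  (d3,s3,a1)→rehearsed(a1,s3) ✗  (d3,s4,a2)→rehearsed(a2,s4) ✗
Counterexample: (d1,s1,a1) — rehearsed(a1,s1) does not hold.

False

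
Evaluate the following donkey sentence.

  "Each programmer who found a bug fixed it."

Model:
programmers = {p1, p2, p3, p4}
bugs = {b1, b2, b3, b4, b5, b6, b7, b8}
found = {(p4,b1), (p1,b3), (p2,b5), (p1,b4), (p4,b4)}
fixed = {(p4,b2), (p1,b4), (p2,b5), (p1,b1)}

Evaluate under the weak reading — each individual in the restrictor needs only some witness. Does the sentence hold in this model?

False

"it" takes "a bug" as antecedent — a donkey pronoun bound across the clause boundary.
Weak reading: every programmer p with some found-bug has at least one found-bug b such that fixed(p,b).
Per programmer: p1:✓  p2:✓  p4:✗
p4 has no witness among its found-bugs.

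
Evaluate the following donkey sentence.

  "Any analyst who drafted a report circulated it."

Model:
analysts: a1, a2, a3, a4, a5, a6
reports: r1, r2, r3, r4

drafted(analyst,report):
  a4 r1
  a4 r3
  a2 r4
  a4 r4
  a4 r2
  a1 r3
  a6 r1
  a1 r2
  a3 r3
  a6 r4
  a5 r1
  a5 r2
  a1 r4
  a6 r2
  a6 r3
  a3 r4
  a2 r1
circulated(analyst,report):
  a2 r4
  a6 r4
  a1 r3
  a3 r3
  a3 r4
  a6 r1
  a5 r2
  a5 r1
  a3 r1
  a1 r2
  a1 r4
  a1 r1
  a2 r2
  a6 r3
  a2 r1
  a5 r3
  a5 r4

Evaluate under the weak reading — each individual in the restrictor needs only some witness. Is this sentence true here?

"it" takes "a report" as antecedent — a donkey pronoun bound across the clause boundary.
Weak reading: every analyst a with some drafted-report has at least one drafted-report r such that circulated(a,r).
Per analyst: a1:✓  a2:✓  a3:✓  a4:✗  a5:✓  a6:✓
a4 has no witness among its drafted-reports.

False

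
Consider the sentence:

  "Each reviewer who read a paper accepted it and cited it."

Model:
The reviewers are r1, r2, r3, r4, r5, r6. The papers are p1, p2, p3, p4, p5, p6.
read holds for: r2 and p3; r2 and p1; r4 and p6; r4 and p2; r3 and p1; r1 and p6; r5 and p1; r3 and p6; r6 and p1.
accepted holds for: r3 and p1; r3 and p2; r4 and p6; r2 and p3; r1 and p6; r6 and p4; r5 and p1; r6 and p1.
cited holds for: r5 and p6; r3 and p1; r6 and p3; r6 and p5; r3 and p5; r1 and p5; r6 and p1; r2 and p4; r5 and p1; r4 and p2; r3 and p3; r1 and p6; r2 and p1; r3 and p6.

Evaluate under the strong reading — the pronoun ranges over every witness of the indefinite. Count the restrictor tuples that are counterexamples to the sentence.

"it" takes "a paper" as antecedent — a donkey pronoun bound across the clause boundary.
Strong reading: for every (r,p) with read(r,p), accepted(r,p) ∧ cited(r,p).
Restrictor pairs: (r1,p6) ✓  (r2,p1) ✗  (r2,p3) ✗  (r3,p1) ✓  (r3,p6) ✗  (r4,p2) ✗  (r4,p6) ✗  (r5,p1) ✓  (r6,p1) ✓
Counterexamples (restrictor pairs failing the scope): 5.

5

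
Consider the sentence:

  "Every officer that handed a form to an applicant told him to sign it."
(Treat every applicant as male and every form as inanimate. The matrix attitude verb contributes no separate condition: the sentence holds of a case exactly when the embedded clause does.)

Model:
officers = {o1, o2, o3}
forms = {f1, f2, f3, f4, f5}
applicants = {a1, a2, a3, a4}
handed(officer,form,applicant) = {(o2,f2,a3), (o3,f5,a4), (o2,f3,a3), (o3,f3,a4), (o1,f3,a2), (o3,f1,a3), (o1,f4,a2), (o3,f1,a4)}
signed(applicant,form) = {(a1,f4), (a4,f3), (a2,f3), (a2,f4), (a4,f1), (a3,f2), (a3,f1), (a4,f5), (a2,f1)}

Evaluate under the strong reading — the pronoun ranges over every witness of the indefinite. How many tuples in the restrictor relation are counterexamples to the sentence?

"him" takes "an applicant" as antecedent and "it" takes "a form"; both are donkey pronouns co-varying with the restrictor.
Strong reading: for every (o,f,a) with handed(o,f,a), signed(a,f).
Restrictor triples: (o1,f3,a2)→signed(a2,f3) ✓  (o1,f4,a2)→signed(a2,f4) ✓  (o2,f2,a3)→signed(a3,f2) ✓  (o2,f3,a3)→signed(a3,f3) ✗  (o3,f1,a3)→signed(a3,f1) ✓  (o3,f1,a4)→signed(a4,f1) ✓  (o3,f3,a4)→signed(a4,f3) ✓  (o3,f5,a4)→signed(a4,f5) ✓
Counterexamples (restrictor triples failing the scope): 1.

1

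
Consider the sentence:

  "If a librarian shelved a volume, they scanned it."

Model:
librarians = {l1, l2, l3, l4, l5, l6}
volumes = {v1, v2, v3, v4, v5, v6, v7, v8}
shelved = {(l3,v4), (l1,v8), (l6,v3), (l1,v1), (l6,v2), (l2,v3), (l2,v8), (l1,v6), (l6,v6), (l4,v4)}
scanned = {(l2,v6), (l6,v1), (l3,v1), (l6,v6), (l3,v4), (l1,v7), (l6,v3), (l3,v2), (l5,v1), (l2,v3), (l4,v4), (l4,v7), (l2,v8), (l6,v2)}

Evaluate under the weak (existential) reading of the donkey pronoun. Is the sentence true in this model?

"it" takes "a volume" as antecedent — a donkey pronoun bound across the clause boundary.
Weak reading: every librarian l with some shelved-volume has at least one shelved-volume v such that scanned(l,v).
Per librarian: l1:✗  l2:✓  l3:✓  l4:✓  l6:✓
l1 has no witness among its shelved-volumes.

False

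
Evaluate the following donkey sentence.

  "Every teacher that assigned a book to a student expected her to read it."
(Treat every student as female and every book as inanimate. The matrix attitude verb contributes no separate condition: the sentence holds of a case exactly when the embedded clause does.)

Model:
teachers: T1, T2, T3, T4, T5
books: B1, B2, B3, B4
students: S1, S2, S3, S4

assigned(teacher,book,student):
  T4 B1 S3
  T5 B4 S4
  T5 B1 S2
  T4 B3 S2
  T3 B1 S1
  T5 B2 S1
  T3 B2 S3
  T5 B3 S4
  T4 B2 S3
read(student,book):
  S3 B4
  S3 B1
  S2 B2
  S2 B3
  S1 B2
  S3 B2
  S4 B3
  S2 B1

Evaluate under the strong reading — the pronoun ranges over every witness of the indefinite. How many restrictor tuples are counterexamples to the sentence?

"her" takes "a student" as antecedent and "it" takes "a book"; both are donkey pronouns co-varying with the restrictor.
Strong reading: for every (t,b,s) with assigned(t,b,s), read(s,b).
Restrictor triples: (T3,B1,S1)→read(S1,B1) ✗  (T3,B2,S3)→read(S3,B2) ✓  (T4,B1,S3)→read(S3,B1) ✓  (T4,B2,S3)→read(S3,B2) ✓  (T4,B3,S2)→read(S2,B3) ✓  (T5,B1,S2)→read(S2,B1) ✓  (T5,B2,S1)→read(S1,B2) ✓  (T5,B3,S4)→read(S4,B3) ✓  (T5,B4,S4)→read(S4,B4) ✗
Counterexamples (restrictor triples failing the scope): 2.

2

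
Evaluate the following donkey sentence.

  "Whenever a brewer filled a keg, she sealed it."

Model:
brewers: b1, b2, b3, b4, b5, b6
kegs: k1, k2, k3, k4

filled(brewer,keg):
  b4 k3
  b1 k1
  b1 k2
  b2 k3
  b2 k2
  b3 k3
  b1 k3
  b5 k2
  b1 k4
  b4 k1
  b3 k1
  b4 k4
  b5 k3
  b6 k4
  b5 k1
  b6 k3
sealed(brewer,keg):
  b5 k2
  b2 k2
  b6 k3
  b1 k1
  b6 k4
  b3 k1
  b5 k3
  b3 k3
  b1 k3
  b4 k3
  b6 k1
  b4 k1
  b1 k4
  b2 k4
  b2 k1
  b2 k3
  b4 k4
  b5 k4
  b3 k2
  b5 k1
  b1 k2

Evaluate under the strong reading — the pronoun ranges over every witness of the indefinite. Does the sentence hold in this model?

True

"it" takes "a keg" as antecedent — a donkey pronoun bound across the clause boundary.
Strong reading: for every (b,k) with filled(b,k), sealed(b,k).
Restrictor pairs: (b1,k1) ✓  (b1,k2) ✓  (b1,k3) ✓  (b1,k4) ✓  (b2,k2) ✓  (b2,k3) ✓  (b3,k1) ✓  (b3,k3) ✓  (b4,k1) ✓  (b4,k3) ✓  (b4,k4) ✓  (b5,k1) ✓  (b5,k2) ✓  (b5,k3) ✓  (b6,k3) ✓  (b6,k4) ✓
Every restrictor pair satisfies the scope.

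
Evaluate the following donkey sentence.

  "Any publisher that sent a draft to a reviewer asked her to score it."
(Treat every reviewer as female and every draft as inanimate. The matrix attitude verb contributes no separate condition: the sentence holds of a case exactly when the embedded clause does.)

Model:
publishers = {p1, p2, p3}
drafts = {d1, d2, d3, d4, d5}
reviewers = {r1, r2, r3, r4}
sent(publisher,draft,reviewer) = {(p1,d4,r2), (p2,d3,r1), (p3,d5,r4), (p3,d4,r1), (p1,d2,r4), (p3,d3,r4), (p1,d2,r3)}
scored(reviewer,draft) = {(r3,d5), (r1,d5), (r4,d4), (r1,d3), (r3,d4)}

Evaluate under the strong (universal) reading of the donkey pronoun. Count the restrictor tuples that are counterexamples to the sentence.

6

"her" takes "a reviewer" as antecedent and "it" takes "a draft"; both are donkey pronouns co-varying with the restrictor.
Strong reading: for every (p,d,r) with sent(p,d,r), scored(r,d).
Restrictor triples: (p1,d2,r3)→scored(r3,d2) ✗  (p1,d2,r4)→scored(r4,d2) ✗  (p1,d4,r2)→scored(r2,d4) ✗  (p2,d3,r1)→scored(r1,d3) ✓  (p3,d3,r4)→scored(r4,d3) ✗  (p3,d4,r1)→scored(r1,d4) ✗  (p3,d5,r4)→scored(r4,d5) ✗
Counterexamples (restrictor triples failing the scope): 6.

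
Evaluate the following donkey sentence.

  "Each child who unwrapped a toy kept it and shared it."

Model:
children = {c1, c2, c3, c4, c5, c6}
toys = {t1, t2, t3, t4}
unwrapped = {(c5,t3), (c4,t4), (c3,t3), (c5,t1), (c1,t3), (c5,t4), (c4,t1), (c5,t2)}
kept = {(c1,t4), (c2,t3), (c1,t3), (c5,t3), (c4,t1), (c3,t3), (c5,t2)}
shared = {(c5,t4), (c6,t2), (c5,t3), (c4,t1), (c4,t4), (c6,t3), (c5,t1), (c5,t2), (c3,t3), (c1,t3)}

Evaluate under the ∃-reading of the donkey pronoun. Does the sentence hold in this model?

True

"it" takes "a toy" as antecedent — a donkey pronoun bound across the clause boundary.
Weak reading: every child c with some unwrapped-toy has at least one unwrapped-toy t such that kept(c,t) ∧ shared(c,t).
Per child: c1:✓  c3:✓  c4:✓  c5:✓
Every child in the restrictor has a witness.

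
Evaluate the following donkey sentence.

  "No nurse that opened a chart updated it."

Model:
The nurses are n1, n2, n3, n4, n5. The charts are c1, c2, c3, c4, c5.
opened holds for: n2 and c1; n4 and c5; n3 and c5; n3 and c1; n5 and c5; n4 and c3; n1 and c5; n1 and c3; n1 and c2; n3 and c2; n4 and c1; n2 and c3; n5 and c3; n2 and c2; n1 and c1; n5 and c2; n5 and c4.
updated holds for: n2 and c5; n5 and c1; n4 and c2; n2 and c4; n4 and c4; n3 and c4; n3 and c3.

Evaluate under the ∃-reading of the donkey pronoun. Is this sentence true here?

"it" takes "a chart" as antecedent — a donkey pronoun bound across the clause boundary.
Truth condition: for no (n,c) with opened(n,c) does updated(n,c) hold.
Restrictor pairs — does the scope hold? (n1,c1):fails  (n1,c2):fails  (n1,c3):fails  (n1,c5):fails  (n2,c1):fails  (n2,c2):fails  (n2,c3):fails  (n3,c1):fails  (n3,c2):fails  (n3,c5):fails  (n4,c1):fails  (n4,c3):fails  (n4,c5):fails  (n5,c2):fails  (n5,c3):fails  (n5,c4):fails  (n5,c5):fails
Scope holds for no restrictor pair, so the sentence is true.

True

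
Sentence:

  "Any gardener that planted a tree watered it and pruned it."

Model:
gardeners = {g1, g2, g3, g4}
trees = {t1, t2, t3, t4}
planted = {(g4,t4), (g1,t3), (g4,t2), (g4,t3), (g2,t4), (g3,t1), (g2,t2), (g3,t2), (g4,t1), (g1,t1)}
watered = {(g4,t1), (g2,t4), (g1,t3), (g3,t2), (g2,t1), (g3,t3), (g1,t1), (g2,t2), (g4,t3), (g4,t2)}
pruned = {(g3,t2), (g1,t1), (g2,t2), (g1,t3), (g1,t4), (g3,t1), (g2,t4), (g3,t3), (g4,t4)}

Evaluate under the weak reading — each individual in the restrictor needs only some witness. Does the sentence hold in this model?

"it" takes "a tree" as antecedent — a donkey pronoun bound across the clause boundary.
Weak reading: every gardener g with some planted-tree has at least one planted-tree t such that watered(g,t) ∧ pruned(g,t).
Per gardener: g1:✓  g2:✓  g3:✓  g4:✗
g4 has no witness among its planted-trees.

False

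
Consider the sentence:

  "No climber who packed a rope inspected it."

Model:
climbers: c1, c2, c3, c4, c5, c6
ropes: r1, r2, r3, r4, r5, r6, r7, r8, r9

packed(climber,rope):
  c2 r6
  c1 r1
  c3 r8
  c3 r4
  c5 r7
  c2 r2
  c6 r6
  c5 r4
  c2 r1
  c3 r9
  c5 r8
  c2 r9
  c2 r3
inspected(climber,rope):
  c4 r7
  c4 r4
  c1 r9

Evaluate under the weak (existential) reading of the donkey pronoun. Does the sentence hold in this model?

"it" takes "a rope" as antecedent — a donkey pronoun bound across the clause boundary.
Truth condition: for no (c,r) with packed(c,r) does inspected(c,r) hold.
Restrictor pairs — does the scope hold? (c1,r1):fails  (c2,r1):fails  (c2,r2):fails  (c2,r3):fails  (c2,r6):fails  (c2,r9):fails  (c3,r4):fails  (c3,r8):fails  (c3,r9):fails  (c5,r4):fails  (c5,r7):fails  (c5,r8):fails  (c6,r6):fails
Scope holds for no restrictor pair, so the sentence is true.

True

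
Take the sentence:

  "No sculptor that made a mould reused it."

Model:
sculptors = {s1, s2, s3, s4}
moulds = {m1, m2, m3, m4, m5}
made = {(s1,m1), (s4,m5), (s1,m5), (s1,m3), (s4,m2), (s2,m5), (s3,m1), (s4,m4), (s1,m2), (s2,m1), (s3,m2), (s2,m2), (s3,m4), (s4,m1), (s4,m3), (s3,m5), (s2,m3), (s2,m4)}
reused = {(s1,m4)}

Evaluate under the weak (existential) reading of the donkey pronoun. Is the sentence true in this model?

"it" takes "a mould" as antecedent — a donkey pronoun bound across the clause boundary.
Truth condition: for no (s,m) with made(s,m) does reused(s,m) hold.
Restrictor pairs — does the scope hold? (s1,m1):fails  (s1,m2):fails  (s1,m3):fails  (s1,m5):fails  (s2,m1):fails  (s2,m2):fails  (s2,m3):fails  (s2,m4):fails  (s2,m5):fails  (s3,m1):fails  (s3,m2):fails  (s3,m4):fails  (s3,m5):fails  (s4,m1):fails  (s4,m2):fails  (s4,m3):fails  (s4,m4):fails  (s4,m5):fails
Scope holds for no restrictor pair, so the sentence is true.

True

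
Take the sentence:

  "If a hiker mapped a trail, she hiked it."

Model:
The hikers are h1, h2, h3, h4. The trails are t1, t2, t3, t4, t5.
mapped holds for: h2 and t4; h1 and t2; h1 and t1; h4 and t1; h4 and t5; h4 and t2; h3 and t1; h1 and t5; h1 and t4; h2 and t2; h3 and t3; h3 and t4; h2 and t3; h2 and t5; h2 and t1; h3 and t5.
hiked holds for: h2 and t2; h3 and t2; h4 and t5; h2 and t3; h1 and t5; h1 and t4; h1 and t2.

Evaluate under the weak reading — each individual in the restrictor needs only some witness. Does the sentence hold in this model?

False

"it" takes "a trail" as antecedent — a donkey pronoun bound across the clause boundary.
Weak reading: every hiker h with some mapped-trail has at least one mapped-trail t such that hiked(h,t).
Per hiker: h1:✓  h2:✓  h3:✗  h4:✓
h3 has no witness among its mapped-trails.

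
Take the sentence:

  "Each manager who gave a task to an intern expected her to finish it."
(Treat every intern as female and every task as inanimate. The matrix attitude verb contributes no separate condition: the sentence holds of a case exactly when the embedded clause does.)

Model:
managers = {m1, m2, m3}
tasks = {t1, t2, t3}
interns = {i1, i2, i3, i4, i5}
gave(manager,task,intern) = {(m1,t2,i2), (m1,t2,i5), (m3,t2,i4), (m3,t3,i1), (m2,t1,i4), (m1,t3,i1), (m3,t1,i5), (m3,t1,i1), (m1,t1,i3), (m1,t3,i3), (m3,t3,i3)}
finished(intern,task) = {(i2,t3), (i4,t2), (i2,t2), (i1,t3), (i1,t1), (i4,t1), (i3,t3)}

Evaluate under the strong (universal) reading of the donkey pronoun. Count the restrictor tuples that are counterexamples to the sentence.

3

"her" takes "an intern" as antecedent and "it" takes "a task"; both are donkey pronouns co-varying with the restrictor.
Strong reading: for every (m,t,i) with gave(m,t,i), finished(i,t).
Restrictor triples: (m1,t1,i3)→finished(i3,t1) ✗  (m1,t2,i2)→finished(i2,t2) ✓  (m1,t2,i5)→finished(i5,t2) ✗  (m1,t3,i1)→finished(i1,t3) ✓  (m1,t3,i3)→finished(i3,t3) ✓  (m2,t1,i4)→finished(i4,t1) ✓  (m3,t1,i1)→finished(i1,t1) ✓  (m3,t1,i5)→finished(i5,t1) ✗  (m3,t2,i4)→finished(i4,t2) ✓  (m3,t3,i1)→finished(i1,t3) ✓  (m3,t3,i3)→finished(i3,t3) ✓
Counterexamples (restrictor triples failing the scope): 3.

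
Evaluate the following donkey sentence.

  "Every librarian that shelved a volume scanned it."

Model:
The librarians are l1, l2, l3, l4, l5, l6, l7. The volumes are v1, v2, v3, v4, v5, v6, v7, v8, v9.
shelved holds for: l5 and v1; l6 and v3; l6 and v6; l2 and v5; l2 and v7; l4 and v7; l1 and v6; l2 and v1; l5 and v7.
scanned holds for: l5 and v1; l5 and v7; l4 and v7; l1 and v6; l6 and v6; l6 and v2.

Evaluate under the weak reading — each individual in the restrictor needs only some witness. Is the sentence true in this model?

"it" takes "a volume" as antecedent — a donkey pronoun bound across the clause boundary.
Weak reading: every librarian l with some shelved-volume has at least one shelved-volume v such that scanned(l,v).
Per librarian: l1:✓  l2:✗  l4:✓  l5:✓  l6:✓
l2 has no witness among its shelved-volumes.

False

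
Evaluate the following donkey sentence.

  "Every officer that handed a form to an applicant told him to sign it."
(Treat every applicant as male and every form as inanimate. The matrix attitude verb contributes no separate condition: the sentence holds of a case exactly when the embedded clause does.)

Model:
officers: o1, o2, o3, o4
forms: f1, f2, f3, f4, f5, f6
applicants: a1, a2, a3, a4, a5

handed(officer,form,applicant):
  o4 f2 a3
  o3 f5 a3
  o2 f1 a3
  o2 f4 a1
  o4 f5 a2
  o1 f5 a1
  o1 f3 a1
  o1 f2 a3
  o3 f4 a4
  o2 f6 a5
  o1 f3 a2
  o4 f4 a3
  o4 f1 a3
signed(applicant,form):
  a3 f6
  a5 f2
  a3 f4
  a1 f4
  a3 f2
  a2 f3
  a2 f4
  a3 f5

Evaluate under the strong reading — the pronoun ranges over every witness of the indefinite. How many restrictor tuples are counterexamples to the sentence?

7

"him" takes "an applicant" as antecedent and "it" takes "a form"; both are donkey pronouns co-varying with the restrictor.
Strong reading: for every (o,f,a) with handed(o,f,a), signed(a,f).
Restrictor triples: (o1,f2,a3)→signed(a3,f2) ✓  (o1,f3,a1)→signed(a1,f3) ✗  (o1,f3,a2)→signed(a2,f3) ✓  (o1,f5,a1)→signed(a1,f5) ✗  (o2,f1,a3)→signed(a3,f1) ✗  (o2,f4,a1)→signed(a1,f4) ✓  (o2,f6,a5)→signed(a5,f6) ✗  (o3,f4,a4)→signed(a4,f4) ✗  (o3,f5,a3)→signed(a3,f5) ✓  (o4,f1,a3)→signed(a3,f1) ✗  (o4,f2,a3)→signed(a3,f2) ✓  (o4,f4,a3)→signed(a3,f4) ✓  (o4,f5,a2)→signed(a2,f5) ✗
Counterexamples (restrictor triples failing the scope): 7.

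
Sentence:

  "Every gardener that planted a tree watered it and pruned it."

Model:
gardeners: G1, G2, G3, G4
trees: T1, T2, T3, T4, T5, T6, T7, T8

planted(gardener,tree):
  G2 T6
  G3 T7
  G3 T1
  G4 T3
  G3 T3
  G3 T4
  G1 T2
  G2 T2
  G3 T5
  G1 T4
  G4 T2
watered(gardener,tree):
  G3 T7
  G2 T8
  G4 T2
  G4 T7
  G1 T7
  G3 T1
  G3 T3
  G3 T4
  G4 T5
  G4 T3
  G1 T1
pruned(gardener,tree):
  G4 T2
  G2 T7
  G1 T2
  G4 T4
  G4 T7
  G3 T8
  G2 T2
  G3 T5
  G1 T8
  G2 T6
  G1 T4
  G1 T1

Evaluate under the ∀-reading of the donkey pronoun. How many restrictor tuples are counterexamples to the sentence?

"it" takes "a tree" as antecedent — a donkey pronoun bound across the clause boundary.
Strong reading: for every (g,t) with planted(g,t), watered(g,t) ∧ pruned(g,t).
Restrictor pairs: (G1,T2) ✗  (G1,T4) ✗  (G2,T2) ✗  (G2,T6) ✗  (G3,T1) ✗  (G3,T3) ✗  (G3,T4) ✗  (G3,T5) ✗  (G3,T7) ✗  (G4,T2) ✓  (G4,T3) ✗
Counterexamples (restrictor pairs failing the scope): 10.

10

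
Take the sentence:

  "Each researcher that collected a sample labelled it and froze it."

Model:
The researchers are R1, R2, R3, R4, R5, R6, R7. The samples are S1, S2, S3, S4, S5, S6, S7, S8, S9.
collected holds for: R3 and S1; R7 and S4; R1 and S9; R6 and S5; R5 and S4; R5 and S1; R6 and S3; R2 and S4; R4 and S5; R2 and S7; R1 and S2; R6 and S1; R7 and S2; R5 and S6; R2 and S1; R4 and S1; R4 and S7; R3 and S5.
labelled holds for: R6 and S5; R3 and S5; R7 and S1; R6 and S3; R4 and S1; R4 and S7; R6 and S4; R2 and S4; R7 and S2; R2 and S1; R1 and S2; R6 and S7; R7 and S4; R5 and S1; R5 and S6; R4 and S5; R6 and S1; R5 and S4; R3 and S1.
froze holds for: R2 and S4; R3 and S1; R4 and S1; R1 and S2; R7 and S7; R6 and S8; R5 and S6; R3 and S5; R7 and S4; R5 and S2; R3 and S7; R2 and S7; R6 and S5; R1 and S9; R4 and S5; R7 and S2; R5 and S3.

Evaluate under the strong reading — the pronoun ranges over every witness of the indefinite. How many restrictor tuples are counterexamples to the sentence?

8

"it" takes "a sample" as antecedent — a donkey pronoun bound across the clause boundary.
Strong reading: for every (r,s) with collected(r,s), labelled(r,s) ∧ froze(r,s).
Restrictor pairs: (R1,S2) ✓  (R1,S9) ✗  (R2,S1) ✗  (R2,S4) ✓  (R2,S7) ✗  (R3,S1) ✓  (R3,S5) ✓  (R4,S1) ✓  (R4,S5) ✓  (R4,S7) ✗  (R5,S1) ✗  (R5,S4) ✗  (R5,S6) ✓  (R6,S1) ✗  (R6,S3) ✗  (R6,S5) ✓  (R7,S2) ✓  (R7,S4) ✓
Counterexamples (restrictor pairs failing the scope): 8.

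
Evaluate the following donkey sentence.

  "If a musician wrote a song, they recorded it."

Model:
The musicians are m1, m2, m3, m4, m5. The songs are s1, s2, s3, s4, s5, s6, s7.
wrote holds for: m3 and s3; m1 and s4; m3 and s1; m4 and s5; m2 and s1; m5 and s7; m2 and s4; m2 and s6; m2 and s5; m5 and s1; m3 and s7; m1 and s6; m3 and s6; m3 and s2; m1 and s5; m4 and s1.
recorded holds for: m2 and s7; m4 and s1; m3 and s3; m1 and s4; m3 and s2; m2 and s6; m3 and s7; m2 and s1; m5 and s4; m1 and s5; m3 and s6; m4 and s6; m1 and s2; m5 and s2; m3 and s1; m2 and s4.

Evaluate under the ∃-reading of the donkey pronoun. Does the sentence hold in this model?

"it" takes "a song" as antecedent — a donkey pronoun bound across the clause boundary.
Weak reading: every musician m with some wrote-song has at least one wrote-song s such that recorded(m,s).
Per musician: m1:✓  m2:✓  m3:✓  m4:✓  m5:✗
m5 has no witness among its wrote-songs.

False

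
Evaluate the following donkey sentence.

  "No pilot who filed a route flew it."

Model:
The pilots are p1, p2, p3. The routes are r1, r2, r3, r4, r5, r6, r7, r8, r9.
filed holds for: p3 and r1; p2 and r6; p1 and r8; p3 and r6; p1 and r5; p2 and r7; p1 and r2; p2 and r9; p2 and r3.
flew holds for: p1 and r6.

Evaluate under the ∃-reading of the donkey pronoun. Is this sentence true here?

"it" takes "a route" as antecedent — a donkey pronoun bound across the clause boundary.
Truth condition: for no (p,r) with filed(p,r) does flew(p,r) hold.
Restrictor pairs — does the scope hold? (p1,r2):fails  (p1,r5):fails  (p1,r8):fails  (p2,r3):fails  (p2,r6):fails  (p2,r7):fails  (p2,r9):fails  (p3,r1):fails  (p3,r6):fails
Scope holds for no restrictor pair, so the sentence is true.

True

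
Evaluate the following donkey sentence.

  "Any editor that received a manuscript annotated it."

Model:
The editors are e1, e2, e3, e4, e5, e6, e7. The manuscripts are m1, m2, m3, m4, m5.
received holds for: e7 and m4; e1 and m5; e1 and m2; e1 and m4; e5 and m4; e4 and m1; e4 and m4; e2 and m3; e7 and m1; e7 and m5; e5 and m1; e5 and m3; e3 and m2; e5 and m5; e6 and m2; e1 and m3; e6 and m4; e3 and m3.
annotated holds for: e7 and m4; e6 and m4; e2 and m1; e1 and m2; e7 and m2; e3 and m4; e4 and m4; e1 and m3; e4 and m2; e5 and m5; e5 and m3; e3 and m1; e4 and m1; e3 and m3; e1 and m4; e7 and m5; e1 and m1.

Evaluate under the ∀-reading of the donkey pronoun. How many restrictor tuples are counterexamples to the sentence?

"it" takes "a manuscript" as antecedent — a donkey pronoun bound across the clause boundary.
Strong reading: for every (e,m) with received(e,m), annotated(e,m).
Restrictor pairs: (e1,m2) ✓  (e1,m3) ✓  (e1,m4) ✓  (e1,m5) ✗  (e2,m3) ✗  (e3,m2) ✗  (e3,m3) ✓  (e4,m1) ✓  (e4,m4) ✓  (e5,m1) ✗  (e5,m3) ✓  (e5,m4) ✗  (e5,m5) ✓  (e6,m2) ✗  (e6,m4) ✓  (e7,m1) ✗  (e7,m4) ✓  (e7,m5) ✓
Counterexamples (restrictor pairs failing the scope): 7.

7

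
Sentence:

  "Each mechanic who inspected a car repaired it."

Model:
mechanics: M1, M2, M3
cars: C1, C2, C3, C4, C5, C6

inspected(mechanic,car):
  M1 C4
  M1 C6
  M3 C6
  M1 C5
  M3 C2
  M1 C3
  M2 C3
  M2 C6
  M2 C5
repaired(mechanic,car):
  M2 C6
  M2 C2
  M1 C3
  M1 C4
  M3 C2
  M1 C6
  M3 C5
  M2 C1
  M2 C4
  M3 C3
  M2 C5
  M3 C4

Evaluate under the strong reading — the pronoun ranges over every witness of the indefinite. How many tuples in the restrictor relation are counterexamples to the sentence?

3

"it" takes "a car" as antecedent — a donkey pronoun bound across the clause boundary.
Strong reading: for every (m,c) with inspected(m,c), repaired(m,c).
Restrictor pairs: (M1,C3) ✓  (M1,C4) ✓  (M1,C5) ✗  (M1,C6) ✓  (M2,C3) ✗  (M2,C5) ✓  (M2,C6) ✓  (M3,C2) ✓  (M3,C6) ✗
Counterexamples (restrictor pairs failing the scope): 3.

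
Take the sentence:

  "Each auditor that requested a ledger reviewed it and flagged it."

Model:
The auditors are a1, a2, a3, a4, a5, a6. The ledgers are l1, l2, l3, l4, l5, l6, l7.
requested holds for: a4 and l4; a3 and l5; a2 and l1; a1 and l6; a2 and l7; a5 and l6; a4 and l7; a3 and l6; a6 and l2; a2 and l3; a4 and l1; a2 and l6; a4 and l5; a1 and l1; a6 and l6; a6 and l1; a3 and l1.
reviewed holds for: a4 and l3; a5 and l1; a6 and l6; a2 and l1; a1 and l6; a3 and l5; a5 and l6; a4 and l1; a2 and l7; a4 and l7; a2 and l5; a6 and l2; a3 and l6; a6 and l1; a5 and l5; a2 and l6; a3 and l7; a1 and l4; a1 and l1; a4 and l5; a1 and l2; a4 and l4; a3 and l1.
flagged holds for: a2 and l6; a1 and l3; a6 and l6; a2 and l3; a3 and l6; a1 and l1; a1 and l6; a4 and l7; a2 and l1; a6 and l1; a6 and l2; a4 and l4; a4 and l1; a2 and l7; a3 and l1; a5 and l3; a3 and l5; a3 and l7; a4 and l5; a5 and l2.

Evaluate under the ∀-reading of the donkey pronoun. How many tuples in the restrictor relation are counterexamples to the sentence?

"it" takes "a ledger" as antecedent — a donkey pronoun bound across the clause boundary.
Strong reading: for every (a,l) with requested(a,l), reviewed(a,l) ∧ flagged(a,l).
Restrictor pairs: (a1,l1) ✓  (a1,l6) ✓  (a2,l1) ✓  (a2,l3) ✗  (a2,l6) ✓  (a2,l7) ✓  (a3,l1) ✓  (a3,l5) ✓  (a3,l6) ✓  (a4,l1) ✓  (a4,l4) ✓  (a4,l5) ✓  (a4,l7) ✓  (a5,l6) ✗  (a6,l1) ✓  (a6,l2) ✓  (a6,l6) ✓
Counterexamples (restrictor pairs failing the scope): 2.

2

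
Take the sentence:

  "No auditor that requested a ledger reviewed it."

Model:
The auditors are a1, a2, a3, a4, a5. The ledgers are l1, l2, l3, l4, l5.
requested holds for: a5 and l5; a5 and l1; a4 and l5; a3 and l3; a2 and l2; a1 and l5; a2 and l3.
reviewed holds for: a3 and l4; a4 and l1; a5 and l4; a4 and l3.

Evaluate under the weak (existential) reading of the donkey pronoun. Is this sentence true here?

True

"it" takes "a ledger" as antecedent — a donkey pronoun bound across the clause boundary.
Truth condition: for no (a,l) with requested(a,l) does reviewed(a,l) hold.
Restrictor pairs — does the scope hold? (a1,l5):fails  (a2,l2):fails  (a2,l3):fails  (a3,l3):fails  (a4,l5):fails  (a5,l1):fails  (a5,l5):fails
Scope holds for no restrictor pair, so the sentence is true.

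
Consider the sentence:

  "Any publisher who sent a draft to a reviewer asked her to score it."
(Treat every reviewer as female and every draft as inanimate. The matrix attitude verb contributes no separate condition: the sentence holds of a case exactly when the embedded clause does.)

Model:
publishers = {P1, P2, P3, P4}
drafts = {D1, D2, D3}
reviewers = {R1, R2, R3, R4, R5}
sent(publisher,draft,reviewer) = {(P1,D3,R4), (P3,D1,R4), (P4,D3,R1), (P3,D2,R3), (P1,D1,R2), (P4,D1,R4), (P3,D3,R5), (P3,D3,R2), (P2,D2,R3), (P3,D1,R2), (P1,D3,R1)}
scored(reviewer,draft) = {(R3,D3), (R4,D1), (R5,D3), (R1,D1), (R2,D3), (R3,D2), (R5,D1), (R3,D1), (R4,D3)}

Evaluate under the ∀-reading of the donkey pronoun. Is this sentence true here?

"her" takes "a reviewer" as antecedent and "it" takes "a draft"; both are donkey pronouns co-varying with the restrictor.
Strong reading: for every (p,d,r) with sent(p,d,r), scored(r,d).
Restrictor triples: (P1,D1,R2)→scored(R2,D1) ✗  (P1,D3,R1)→scored(R1,D3) ✗  (P1,D3,R4)→scored(R4,D3) ✓  (P2,D2,R3)→scored(R3,D2) ✓  (P3,D1,R2)→scored(R2,D1) ✗  (P3,D1,R4)→scored(R4,D1) ✓  (P3,D2,R3)→scored(R3,D2) ✓  (P3,D3,R2)→scored(R2,D3) ✓  (P3,D3,R5)→scored(R5,D3) ✓  (P4,D1,R4)→scored(R4,D1) ✓  (P4,D3,R1)→scored(R1,D3) ✗
Counterexample: (P1,D1,R2) — scored(R2,D1) does not hold.

False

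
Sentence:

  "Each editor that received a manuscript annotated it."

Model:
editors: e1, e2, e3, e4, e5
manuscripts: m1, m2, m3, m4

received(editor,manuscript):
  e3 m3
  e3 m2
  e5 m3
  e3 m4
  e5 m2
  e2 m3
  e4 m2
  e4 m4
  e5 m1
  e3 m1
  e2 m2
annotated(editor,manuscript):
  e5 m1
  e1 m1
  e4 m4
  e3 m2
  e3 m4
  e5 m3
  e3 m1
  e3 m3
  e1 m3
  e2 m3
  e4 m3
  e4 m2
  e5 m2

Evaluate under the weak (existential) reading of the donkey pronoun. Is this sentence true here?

True

"it" takes "a manuscript" as antecedent — a donkey pronoun bound across the clause boundary.
Weak reading: every editor e with some received-manuscript has at least one received-manuscript m such that annotated(e,m).
Per editor: e2:✓  e3:✓  e4:✓  e5:✓
Every editor in the restrictor has a witness.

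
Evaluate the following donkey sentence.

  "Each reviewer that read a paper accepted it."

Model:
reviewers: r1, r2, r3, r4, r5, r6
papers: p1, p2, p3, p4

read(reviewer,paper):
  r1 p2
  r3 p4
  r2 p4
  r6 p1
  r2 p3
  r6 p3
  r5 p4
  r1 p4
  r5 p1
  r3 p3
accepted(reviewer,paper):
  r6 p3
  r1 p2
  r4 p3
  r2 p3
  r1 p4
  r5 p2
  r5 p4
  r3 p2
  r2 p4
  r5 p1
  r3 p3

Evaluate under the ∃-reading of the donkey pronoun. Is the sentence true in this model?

"it" takes "a paper" as antecedent — a donkey pronoun bound across the clause boundary.
Weak reading: every reviewer r with some read-paper has at least one read-paper p such that accepted(r,p).
Per reviewer: r1:✓  r2:✓  r3:✓  r5:✓  r6:✓
Every reviewer in the restrictor has a witness.

True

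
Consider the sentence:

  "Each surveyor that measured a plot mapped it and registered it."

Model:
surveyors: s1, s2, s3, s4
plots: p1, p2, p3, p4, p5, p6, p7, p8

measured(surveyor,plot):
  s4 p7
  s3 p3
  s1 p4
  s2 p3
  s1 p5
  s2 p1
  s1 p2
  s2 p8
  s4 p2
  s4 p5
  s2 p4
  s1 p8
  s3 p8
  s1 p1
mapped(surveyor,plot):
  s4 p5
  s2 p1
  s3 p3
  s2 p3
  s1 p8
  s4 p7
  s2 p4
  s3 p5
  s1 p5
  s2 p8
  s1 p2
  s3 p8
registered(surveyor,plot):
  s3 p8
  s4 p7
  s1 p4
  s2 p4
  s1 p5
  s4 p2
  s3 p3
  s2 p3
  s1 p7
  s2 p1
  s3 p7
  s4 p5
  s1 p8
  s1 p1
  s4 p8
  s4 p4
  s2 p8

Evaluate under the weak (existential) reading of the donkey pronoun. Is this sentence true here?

True

"it" takes "a plot" as antecedent — a donkey pronoun bound across the clause boundary.
Weak reading: every surveyor s with some measured-plot has at least one measured-plot p such that mapped(s,p) ∧ registered(s,p).
Per surveyor: s1:✓  s2:✓  s3:✓  s4:✓
Every surveyor in the restrictor has a witness.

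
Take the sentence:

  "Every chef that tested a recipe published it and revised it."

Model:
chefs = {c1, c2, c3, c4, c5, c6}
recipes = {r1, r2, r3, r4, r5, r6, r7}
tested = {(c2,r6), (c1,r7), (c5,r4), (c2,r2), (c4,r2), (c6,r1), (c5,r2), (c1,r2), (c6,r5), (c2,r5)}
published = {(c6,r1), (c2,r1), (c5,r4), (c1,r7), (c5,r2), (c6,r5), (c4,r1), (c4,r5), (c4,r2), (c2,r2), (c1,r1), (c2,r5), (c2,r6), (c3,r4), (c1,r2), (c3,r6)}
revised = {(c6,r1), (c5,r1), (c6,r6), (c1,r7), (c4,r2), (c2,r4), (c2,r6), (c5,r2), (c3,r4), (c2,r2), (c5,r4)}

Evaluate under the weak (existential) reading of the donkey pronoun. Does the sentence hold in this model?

"it" takes "a recipe" as antecedent — a donkey pronoun bound across the clause boundary.
Weak reading: every chef c with some tested-recipe has at least one tested-recipe r such that published(c,r) ∧ revised(c,r).
Per chef: c1:✓  c2:✓  c4:✓  c5:✓  c6:✓
Every chef in the restrictor has a witness.

True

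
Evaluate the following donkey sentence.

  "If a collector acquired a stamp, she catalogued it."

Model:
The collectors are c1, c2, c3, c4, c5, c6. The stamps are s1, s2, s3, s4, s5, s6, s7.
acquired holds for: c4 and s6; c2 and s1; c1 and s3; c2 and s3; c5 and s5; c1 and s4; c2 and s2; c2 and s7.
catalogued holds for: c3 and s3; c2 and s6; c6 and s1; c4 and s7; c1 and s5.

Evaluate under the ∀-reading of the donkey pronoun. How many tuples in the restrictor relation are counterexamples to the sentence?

8

"it" takes "a stamp" as antecedent — a donkey pronoun bound across the clause boundary.
Strong reading: for every (c,s) with acquired(c,s), catalogued(c,s).
Restrictor pairs: (c1,s3) ✗  (c1,s4) ✗  (c2,s1) ✗  (c2,s2) ✗  (c2,s3) ✗  (c2,s7) ✗  (c4,s6) ✗  (c5,s5) ✗
Counterexamples (restrictor pairs failing the scope): 8.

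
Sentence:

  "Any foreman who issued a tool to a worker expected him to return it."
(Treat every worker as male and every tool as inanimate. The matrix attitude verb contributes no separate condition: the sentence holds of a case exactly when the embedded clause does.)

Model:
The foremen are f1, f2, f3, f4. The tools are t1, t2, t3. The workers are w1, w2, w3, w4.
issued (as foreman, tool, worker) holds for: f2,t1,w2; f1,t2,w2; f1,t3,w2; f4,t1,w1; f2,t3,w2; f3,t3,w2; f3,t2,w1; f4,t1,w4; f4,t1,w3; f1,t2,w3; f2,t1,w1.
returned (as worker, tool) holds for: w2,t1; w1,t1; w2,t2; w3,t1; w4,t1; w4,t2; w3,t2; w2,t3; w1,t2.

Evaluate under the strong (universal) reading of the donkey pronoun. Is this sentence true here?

"him" takes "a worker" as antecedent and "it" takes "a tool"; both are donkey pronouns co-varying with the restrictor.
Strong reading: for every (f,t,w) with issued(f,t,w), returned(w,t).
Restrictor triples: (f1,t2,w2)→returned(w2,t2) ✓  (f1,t2,w3)→returned(w3,t2) ✓  (f1,t3,w2)→returned(w2,t3) ✓  (f2,t1,w1)→returned(w1,t1) ✓  (f2,t1,w2)→returned(w2,t1) ✓  (f2,t3,w2)→returned(w2,t3) ✓  (f3,t2,w1)→returned(w1,t2) ✓  (f3,t3,w2)→returned(w2,t3) ✓  (f4,t1,w1)→returned(w1,t1) ✓  (f4,t1,w3)→returned(w3,t1) ✓  (f4,t1,w4)→returned(w4,t1) ✓
Every restrictor triple satisfies the scope.

True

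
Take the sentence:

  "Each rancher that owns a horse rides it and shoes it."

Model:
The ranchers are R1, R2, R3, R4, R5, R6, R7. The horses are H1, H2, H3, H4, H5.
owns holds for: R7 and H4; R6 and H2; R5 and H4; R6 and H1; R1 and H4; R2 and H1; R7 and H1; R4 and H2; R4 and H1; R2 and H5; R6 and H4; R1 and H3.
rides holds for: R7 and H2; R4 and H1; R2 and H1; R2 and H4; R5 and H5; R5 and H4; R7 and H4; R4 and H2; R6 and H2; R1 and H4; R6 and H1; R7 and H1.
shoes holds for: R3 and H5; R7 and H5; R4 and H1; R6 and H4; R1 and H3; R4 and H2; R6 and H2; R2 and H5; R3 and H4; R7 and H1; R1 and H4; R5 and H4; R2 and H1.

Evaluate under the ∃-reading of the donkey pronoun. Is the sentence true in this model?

"it" takes "a horse" as antecedent — a donkey pronoun bound across the clause boundary.
Weak reading: every rancher r with some owns-horse has at least one owns-horse h such that rides(r,h) ∧ shoes(r,h).
Per rancher: R1:✓  R2:✓  R4:✓  R5:✓  R6:✓  R7:✓
Every rancher in the restrictor has a witness.

True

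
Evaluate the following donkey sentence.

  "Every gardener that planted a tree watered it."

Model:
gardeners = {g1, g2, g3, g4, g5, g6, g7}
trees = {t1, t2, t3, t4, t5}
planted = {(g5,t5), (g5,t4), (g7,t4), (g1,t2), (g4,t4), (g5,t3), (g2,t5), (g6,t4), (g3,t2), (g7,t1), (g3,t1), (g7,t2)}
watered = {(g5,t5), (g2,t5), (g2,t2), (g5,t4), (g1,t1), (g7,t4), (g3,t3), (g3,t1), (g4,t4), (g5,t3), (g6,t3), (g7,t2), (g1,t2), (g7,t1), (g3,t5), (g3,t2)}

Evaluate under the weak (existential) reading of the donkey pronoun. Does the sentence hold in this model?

False

"it" takes "a tree" as antecedent — a donkey pronoun bound across the clause boundary.
Weak reading: every gardener g with some planted-tree has at least one planted-tree t such that watered(g,t).
Per gardener: g1:✓  g2:✓  g3:✓  g4:✓  g5:✓  g6:✗  g7:✓
g6 has no witness among its planted-trees.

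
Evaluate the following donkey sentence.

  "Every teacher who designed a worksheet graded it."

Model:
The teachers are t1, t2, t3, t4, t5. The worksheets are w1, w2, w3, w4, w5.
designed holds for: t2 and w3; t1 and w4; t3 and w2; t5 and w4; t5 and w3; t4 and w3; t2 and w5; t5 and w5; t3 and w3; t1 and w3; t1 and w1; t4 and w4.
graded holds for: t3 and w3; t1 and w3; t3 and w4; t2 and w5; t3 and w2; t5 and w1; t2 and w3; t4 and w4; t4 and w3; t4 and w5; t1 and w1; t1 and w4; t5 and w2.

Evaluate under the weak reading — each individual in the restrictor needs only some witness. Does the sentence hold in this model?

False

"it" takes "a worksheet" as antecedent — a donkey pronoun bound across the clause boundary.
Weak reading: every teacher t with some designed-worksheet has at least one designed-worksheet w such that graded(t,w).
Per teacher: t1:✓  t2:✓  t3:✓  t4:✓  t5:✗
t5 has no witness among its designed-worksheets.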